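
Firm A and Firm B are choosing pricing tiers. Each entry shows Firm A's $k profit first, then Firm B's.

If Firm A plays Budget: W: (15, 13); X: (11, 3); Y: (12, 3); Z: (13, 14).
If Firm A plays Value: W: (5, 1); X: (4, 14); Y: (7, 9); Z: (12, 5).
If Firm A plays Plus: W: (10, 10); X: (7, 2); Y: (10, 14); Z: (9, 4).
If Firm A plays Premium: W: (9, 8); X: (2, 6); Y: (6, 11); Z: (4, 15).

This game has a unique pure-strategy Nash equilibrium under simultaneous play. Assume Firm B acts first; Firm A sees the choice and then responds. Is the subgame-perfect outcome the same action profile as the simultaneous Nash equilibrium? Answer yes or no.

Solve by backward induction (Firm B leads).
- W: BR = Budget, leader payoff 13.
- X: BR = Budget, leader payoff 3.
- Y: BR = Budget, leader payoff 3.
- Z: BR = Budget, leader payoff 14.
Among 13, 3, 3, 14, the best is 14 at Z. Subgame-perfect outcome: (Budget, Z) with payoffs (13, 14).
For the simultaneous game, intersect best replies.
Firm A's best replies: W→Budget; X→Budget; Y→Budget; Z→Budget.
Firm B's best replies: Budget→Z; Value→X; Plus→Y; Premium→Z.
Only (Budget, Z) has each player best-responding; Nash payoffs (13, 14).
Sequential outcome (Budget, Z) coincides with the Nash profile (Budget, Z).

yes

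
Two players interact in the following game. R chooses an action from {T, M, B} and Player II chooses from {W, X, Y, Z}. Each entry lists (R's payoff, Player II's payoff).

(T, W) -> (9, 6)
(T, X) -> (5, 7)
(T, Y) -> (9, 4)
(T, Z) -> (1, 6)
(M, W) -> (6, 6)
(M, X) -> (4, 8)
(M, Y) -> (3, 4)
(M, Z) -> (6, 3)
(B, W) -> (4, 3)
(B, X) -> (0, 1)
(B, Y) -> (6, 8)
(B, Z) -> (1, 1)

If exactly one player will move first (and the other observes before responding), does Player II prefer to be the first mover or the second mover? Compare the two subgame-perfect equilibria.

second

If R leads: Player II's best replies are T→X, M→X, B→Y; R's induced payoffs 5, 4, 6; outcome (B, Y), payoffs (6, 8).
If Player II leads: R's best replies are W→T, X→T, Y→T, Z→M; Player II's induced payoffs 6, 7, 4, 3; outcome (T, X), payoffs (5, 7).
Player II gets 7 moving first and 8 moving second, so Player II prefers to move second.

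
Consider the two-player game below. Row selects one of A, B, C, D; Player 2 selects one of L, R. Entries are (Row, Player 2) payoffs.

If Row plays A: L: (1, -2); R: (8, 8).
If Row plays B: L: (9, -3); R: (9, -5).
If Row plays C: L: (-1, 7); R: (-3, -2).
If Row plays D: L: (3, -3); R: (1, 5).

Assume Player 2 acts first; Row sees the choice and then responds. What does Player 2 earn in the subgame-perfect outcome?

-3

Row best-responds to each possible Player 2 move:
- L: BR = B, leader payoff -3.
- R: BR = B, leader payoff -5.
Among -3, -5, the best is -3 at L. Subgame-perfect outcome: (B, L) with payoffs (9, -3).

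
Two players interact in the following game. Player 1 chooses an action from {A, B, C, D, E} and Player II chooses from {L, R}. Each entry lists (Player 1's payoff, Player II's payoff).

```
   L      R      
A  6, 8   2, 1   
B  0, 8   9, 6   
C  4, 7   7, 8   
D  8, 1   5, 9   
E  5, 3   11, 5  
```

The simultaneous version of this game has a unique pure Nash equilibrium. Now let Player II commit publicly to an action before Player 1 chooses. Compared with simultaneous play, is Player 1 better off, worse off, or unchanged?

unchanged

Solve by backward induction (Player II leads).
- L: Player 1 compares 6, 0, 4, 8, 5 and picks D; Player II would get 1.
- R: Player 1 compares 2, 9, 7, 5, 11 and picks E; Player II would get 5.
Maximizing over 1, 5, Player II chooses R. Subgame-perfect outcome: (E, R) with payoffs (11, 5).
Under simultaneous play:
Player 1's best replies: L→D; R→E.
Player II's best replies: A→L; B→L; C→R; D→R; E→R.
The unique mutual best reply is (E, R), giving (11, 5).
Player 1 earns 11 sequentially versus 11 at the Nash outcome: unchanged.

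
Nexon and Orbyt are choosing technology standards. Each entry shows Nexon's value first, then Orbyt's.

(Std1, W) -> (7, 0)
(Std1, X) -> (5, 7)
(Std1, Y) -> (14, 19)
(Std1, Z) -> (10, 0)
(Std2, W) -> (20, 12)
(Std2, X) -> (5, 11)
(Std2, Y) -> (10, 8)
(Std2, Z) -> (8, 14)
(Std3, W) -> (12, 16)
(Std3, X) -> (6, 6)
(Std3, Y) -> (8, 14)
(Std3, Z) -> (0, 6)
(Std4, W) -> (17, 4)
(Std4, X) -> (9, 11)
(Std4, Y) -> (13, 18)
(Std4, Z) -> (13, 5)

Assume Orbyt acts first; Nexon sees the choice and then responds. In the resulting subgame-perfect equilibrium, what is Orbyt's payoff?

Backward induction with Orbyt moving first.
- W → Nexon plays Std2 (best of 7, 20, 12, 17); Orbyt gets 12.
- X → Nexon plays Std4 (best of 5, 5, 6, 9); Orbyt gets 11.
- Y → Nexon plays Std1 (best of 14, 10, 8, 13); Orbyt gets 19.
- Z → Nexon plays Std4 (best of 10, 8, 0, 13); Orbyt gets 5.
Orbyt's induced payoffs are 12, 11, 19, 5, so Orbyt commits to Y. Subgame-perfect outcome: (Std1, Y) with payoffs (14, 19).

19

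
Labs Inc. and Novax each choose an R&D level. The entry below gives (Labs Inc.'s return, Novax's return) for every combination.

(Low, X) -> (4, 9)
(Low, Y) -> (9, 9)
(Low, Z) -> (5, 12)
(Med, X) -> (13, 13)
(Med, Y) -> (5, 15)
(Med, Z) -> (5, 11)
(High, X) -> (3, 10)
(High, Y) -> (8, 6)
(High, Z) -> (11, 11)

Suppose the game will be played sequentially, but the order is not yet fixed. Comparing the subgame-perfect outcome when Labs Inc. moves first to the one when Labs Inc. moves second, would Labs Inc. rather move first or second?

If Labs Inc. leads: Novax's best replies are Low→Z, Med→Y, High→Z; Labs Inc.'s induced payoffs 5, 5, 11; outcome (High, Z), payoffs (11, 11).
If Novax leads: Labs Inc.'s best replies are X→Med, Y→Low, Z→High; Novax's induced payoffs 13, 9, 11; outcome (Med, X), payoffs (13, 13).
Labs Inc. gets 11 moving first and 13 moving second, so Labs Inc. prefers to move second.

second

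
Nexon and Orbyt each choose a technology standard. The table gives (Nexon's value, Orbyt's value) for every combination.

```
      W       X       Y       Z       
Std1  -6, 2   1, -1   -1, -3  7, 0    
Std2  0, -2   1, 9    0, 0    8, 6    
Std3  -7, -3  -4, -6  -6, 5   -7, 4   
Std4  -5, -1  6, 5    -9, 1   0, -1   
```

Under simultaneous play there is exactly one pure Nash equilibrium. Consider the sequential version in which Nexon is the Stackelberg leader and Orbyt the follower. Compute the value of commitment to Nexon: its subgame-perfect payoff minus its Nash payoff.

Backward induction with Nexon moving first.
- Std1: BR = W, leader payoff -6.
- Std2: BR = X, leader payoff 1.
- Std3: BR = Y, leader payoff -6.
- Std4: BR = X, leader payoff 6.
Maximizing over -6, 1, -6, 6, Nexon chooses Std4. Subgame-perfect outcome: (Std4, X) with payoffs (6, 5).
Under simultaneous play:
Nexon's best replies: W→Std2; X→Std4; Y→Std2; Z→Std2.
Orbyt's best replies: Std1→W; Std2→X; Std3→Y; Std4→X.
The unique mutual best reply is (Std4, X), giving (6, 5).
Nexon's commitment gain: 6 − 6 = 0.

0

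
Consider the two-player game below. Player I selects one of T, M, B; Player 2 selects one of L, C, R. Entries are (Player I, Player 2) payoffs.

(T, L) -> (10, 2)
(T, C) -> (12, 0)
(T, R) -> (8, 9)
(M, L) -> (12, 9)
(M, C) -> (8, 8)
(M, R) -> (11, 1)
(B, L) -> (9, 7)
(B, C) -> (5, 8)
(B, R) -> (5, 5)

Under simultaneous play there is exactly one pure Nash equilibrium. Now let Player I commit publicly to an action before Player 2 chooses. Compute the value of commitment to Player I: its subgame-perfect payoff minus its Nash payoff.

0

Work backward from Player 2's decision.
- T: Player 2 compares 2, 0, 9 and picks R; Player I would get 8.
- M: Player 2 compares 9, 8, 1 and picks L; Player I would get 12.
- B: Player 2 compares 7, 8, 5 and picks C; Player I would get 5.
Maximizing over 8, 12, 5, Player I chooses M. Subgame-perfect outcome: (M, L) with payoffs (12, 9).
Now find the simultaneous Nash equilibrium.
Player I's best replies: L→M; C→T; R→M.
Player 2's best replies: T→R; M→L; B→C.
The unique mutual best reply is (M, L), giving (12, 9).
Player I's commitment gain: 12 − 12 = 0.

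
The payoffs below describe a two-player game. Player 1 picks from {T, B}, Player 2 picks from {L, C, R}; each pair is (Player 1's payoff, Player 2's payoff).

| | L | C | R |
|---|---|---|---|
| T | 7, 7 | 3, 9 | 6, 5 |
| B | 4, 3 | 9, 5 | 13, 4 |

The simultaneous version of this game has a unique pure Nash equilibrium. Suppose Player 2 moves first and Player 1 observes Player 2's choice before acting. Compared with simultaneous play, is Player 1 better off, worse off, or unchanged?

Solve by backward induction (Player 2 leads).
- L: BR = T, leader payoff 7.
- C: BR = B, leader payoff 5.
- R: BR = B, leader payoff 4.
Maximizing over 7, 5, 4, Player 2 chooses L. Subgame-perfect outcome: (T, L) with payoffs (7, 7).
Under simultaneous play:
Player 1's best replies: L→T; C→B; R→B.
Player 2's best replies: T→C; B→C.
The unique mutual best reply is (B, C), giving (9, 5).
Player 1 earns 7 sequentially versus 9 at the Nash outcome: worse off.

worse off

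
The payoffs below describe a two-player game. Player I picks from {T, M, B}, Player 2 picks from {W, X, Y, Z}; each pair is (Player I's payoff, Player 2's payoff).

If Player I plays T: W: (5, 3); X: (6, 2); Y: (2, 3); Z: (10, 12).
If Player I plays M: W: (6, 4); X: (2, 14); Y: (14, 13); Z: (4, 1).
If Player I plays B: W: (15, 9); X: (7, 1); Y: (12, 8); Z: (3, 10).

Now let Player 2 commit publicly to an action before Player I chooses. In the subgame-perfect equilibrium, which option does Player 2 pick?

Work backward from Player I's decision.
- W: Player I compares 5, 6, 15 and picks B; Player 2 would get 9.
- X: Player I compares 6, 2, 7 and picks B; Player 2 would get 1.
- Y: Player I compares 2, 14, 12 and picks M; Player 2 would get 13.
- Z: Player I compares 10, 4, 3 and picks T; Player 2 would get 12.
Player 2's induced payoffs are 9, 1, 13, 12, so Player 2 commits to Y. Subgame-perfect outcome: (M, Y) with payoffs (14, 13).

Y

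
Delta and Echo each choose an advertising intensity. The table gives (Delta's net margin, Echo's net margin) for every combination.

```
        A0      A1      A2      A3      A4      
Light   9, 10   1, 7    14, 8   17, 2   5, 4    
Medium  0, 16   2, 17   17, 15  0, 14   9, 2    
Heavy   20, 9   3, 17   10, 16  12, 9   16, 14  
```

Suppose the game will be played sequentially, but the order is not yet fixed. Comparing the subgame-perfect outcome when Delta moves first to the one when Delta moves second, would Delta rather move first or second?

first

If Delta leads: Echo's best replies are Light→A0, Medium→A1, Heavy→A1; Delta's induced payoffs 9, 2, 3; outcome (Light, A0), payoffs (9, 10).
If Echo leads: Delta's best replies are A0→Heavy, A1→Heavy, A2→Medium, A3→Light, A4→Heavy; Echo's induced payoffs 9, 17, 15, 2, 14; outcome (Heavy, A1), payoffs (3, 17).
Delta gets 9 moving first and 3 moving second, so Delta prefers to move first.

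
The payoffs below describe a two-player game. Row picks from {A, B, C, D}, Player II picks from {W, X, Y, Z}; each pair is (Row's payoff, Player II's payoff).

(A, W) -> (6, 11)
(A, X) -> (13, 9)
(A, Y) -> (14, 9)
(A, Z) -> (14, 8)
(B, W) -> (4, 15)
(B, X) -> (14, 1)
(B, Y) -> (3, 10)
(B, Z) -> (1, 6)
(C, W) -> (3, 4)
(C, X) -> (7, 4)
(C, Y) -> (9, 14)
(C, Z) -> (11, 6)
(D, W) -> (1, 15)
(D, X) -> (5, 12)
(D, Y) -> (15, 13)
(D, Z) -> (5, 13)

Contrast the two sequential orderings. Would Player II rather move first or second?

If Row leads: Player II's best replies are A→W, B→W, C→Y, D→W; Row's induced payoffs 6, 4, 9, 1; outcome (C, Y), payoffs (9, 14).
If Player II leads: Row's best replies are W→A, X→B, Y→D, Z→A; Player II's induced payoffs 11, 1, 13, 8; outcome (D, Y), payoffs (15, 13).
Player II gets 13 moving first and 14 moving second, so Player II prefers to move second.

second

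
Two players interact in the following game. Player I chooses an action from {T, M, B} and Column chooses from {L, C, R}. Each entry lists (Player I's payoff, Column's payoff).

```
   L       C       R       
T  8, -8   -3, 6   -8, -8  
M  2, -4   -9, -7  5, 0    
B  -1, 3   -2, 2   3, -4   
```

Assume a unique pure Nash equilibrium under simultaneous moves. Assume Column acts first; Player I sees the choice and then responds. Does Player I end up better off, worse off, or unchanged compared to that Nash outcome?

worse off

Work backward from Player I's decision.
- L → Player I plays T (best of 8, 2, -1); Column gets -8.
- C → Player I plays B (best of -3, -9, -2); Column gets 2.
- R → Player I plays M (best of -8, 5, 3); Column gets 0.
Among -8, 2, 0, the best is 2 at C. Subgame-perfect outcome: (B, C) with payoffs (-2, 2).
For the simultaneous game, intersect best replies.
Player I's best replies: L→T; C→B; R→M.
Column's best replies: T→C; M→R; B→L.
The unique mutual best reply is (M, R), giving (5, 0).
Player I earns -2 sequentially versus 5 at the Nash outcome: worse off.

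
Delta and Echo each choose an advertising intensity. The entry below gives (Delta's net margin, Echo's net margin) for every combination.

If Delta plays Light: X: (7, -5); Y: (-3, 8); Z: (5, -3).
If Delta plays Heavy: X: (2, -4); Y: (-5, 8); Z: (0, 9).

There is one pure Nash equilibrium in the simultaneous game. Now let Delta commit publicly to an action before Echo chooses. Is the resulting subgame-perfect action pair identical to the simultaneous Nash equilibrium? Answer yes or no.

Backward induction with Delta moving first.
- Light → Echo plays Y (best of -5, 8, -3); Delta gets -3.
- Heavy → Echo plays Z (best of -4, 8, 9); Delta gets 0.
Delta's induced payoffs are -3, 0, so Delta commits to Heavy. Subgame-perfect outcome: (Heavy, Z) with payoffs (0, 9).
For the simultaneous game, intersect best replies.
Delta's best replies: X→Light; Y→Light; Z→Light.
Echo's best replies: Light→Y; Heavy→Z.
The unique mutual best reply is (Light, Y), giving (-3, 8).
Sequential outcome (Heavy, Z) differs from the Nash profile (Light, Y).

no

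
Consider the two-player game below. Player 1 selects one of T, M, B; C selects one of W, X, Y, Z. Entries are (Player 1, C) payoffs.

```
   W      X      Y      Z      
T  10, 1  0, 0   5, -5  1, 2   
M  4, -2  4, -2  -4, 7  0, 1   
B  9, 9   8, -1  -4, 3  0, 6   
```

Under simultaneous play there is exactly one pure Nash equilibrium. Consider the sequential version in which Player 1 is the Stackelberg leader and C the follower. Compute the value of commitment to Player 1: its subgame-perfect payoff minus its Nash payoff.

C best-responds to each possible Player 1 move:
- T: BR = Z, leader payoff 1.
- M: BR = Y, leader payoff -4.
- B: BR = W, leader payoff 9.
Player 1's induced payoffs are 1, -4, 9, so Player 1 commits to B. Subgame-perfect outcome: (B, W) with payoffs (9, 9).
Under simultaneous play:
Player 1's best replies: W→T; X→B; Y→T; Z→T.
C's best replies: T→Z; M→Y; B→W.
Only (T, Z) has each player best-responding; Nash payoffs (1, 2).
Player 1's commitment gain: 9 − 1 = 8.

8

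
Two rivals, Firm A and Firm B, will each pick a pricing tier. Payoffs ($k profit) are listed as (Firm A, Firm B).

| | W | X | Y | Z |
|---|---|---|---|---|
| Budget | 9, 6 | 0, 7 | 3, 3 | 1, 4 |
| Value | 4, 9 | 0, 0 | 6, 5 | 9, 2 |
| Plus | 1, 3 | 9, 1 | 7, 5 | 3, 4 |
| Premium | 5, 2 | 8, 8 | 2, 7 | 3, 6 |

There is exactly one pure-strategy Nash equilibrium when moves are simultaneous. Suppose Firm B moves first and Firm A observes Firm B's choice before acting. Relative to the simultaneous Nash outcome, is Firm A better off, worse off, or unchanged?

better off

Work backward from Firm A's decision.
- W: Firm A compares 9, 4, 1, 5 and picks Budget; Firm B would get 6.
- X: Firm A compares 0, 0, 9, 8 and picks Plus; Firm B would get 1.
- Y: Firm A compares 3, 6, 7, 2 and picks Plus; Firm B would get 5.
- Z: Firm A compares 1, 9, 3, 3 and picks Value; Firm B would get 2.
Firm B's induced payoffs are 6, 1, 5, 2, so Firm B commits to W. Subgame-perfect outcome: (Budget, W) with payoffs (9, 6).
For the simultaneous game, intersect best replies.
Firm A's best replies: W→Budget; X→Plus; Y→Plus; Z→Value.
Firm B's best replies: Budget→X; Value→W; Plus→Y; Premium→X.
The unique mutual best reply is (Plus, Y), giving (7, 5).
Firm A earns 9 sequentially versus 7 at the Nash outcome: better off.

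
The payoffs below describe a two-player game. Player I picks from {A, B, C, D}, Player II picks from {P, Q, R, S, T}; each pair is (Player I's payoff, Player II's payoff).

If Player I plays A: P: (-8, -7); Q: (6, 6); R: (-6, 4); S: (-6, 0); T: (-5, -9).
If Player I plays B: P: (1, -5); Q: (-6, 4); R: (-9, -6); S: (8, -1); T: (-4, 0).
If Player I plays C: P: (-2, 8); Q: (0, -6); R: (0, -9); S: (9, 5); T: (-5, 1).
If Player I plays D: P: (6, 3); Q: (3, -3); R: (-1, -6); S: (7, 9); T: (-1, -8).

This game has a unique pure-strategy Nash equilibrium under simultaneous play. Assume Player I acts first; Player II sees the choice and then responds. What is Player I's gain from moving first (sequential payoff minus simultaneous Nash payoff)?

Work backward from Player II's decision.
- A → Player II plays Q (best of -7, 6, 4, 0, -9); Player I gets 6.
- B → Player II plays Q (best of -5, 4, -6, -1, 0); Player I gets -6.
- C → Player II plays P (best of 8, -6, -9, 5, 1); Player I gets -2.
- D → Player II plays S (best of 3, -3, -6, 9, -8); Player I gets 7.
Among 6, -6, -2, 7, the best is 7 at D. Subgame-perfect outcome: (D, S) with payoffs (7, 9).
For the simultaneous game, intersect best replies.
Player I's best replies: P→D; Q→A; R→C; S→C; T→D.
Player II's best replies: A→Q; B→Q; C→P; D→S.
Only (A, Q) has each player best-responding; Nash payoffs (6, 6).
Player I's commitment gain: 7 − 6 = 1.

1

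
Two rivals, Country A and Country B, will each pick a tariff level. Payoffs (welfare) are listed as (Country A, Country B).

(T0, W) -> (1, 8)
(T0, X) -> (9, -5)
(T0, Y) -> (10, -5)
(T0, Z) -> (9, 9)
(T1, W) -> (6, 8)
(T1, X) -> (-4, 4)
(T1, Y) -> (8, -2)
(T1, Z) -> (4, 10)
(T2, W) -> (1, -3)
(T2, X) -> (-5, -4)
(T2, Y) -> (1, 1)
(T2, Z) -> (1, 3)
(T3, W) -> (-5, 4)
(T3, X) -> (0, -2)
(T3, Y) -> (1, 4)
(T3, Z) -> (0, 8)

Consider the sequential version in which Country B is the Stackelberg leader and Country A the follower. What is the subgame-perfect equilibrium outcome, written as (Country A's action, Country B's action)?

Work backward from Country A's decision.
- W: BR = T1, leader payoff 8.
- X: BR = T0, leader payoff -5.
- Y: BR = T0, leader payoff -5.
- Z: BR = T0, leader payoff 9.
Among 8, -5, -5, 9, the best is 9 at Z. Subgame-perfect outcome: (T0, Z) with payoffs (9, 9).

(T0, Z)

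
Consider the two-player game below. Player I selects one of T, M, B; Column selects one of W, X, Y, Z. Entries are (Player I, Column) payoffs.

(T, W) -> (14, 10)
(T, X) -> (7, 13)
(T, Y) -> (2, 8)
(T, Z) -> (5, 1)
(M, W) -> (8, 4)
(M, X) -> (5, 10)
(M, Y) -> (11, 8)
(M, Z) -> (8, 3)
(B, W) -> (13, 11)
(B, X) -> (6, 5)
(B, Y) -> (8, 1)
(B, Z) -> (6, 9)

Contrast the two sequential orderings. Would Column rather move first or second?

If Player I leads: Column's best replies are T→X, M→X, B→W; Player I's induced payoffs 7, 5, 13; outcome (B, W), payoffs (13, 11).
If Column leads: Player I's best replies are W→T, X→T, Y→M, Z→M; Column's induced payoffs 10, 13, 8, 3; outcome (T, X), payoffs (7, 13).
Column gets 13 moving first and 11 moving second, so Column prefers to move first.

first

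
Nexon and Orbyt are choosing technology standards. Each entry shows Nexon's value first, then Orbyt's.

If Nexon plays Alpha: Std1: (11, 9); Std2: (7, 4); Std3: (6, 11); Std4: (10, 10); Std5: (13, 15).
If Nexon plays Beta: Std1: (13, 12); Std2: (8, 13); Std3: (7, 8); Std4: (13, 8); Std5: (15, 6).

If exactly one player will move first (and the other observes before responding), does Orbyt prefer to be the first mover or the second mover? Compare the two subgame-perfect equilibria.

If Nexon leads: Orbyt's best replies are Alpha→Std5, Beta→Std2; Nexon's induced payoffs 13, 8; outcome (Alpha, Std5), payoffs (13, 15).
If Orbyt leads: Nexon's best replies are Std1→Beta, Std2→Beta, Std3→Beta, Std4→Beta, Std5→Beta; Orbyt's induced payoffs 12, 13, 8, 8, 6; outcome (Beta, Std2), payoffs (8, 13).
Orbyt gets 13 moving first and 15 moving second, so Orbyt prefers to move second.

second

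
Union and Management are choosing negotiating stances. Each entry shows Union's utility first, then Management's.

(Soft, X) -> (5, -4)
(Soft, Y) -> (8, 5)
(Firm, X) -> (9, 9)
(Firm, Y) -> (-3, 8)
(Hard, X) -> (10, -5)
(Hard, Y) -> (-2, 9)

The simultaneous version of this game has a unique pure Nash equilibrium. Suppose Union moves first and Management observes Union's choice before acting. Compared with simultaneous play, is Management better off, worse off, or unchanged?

Backward induction with Union moving first.
- Soft → Management plays Y (best of -4, 5); Union gets 8.
- Firm → Management plays X (best of 9, 8); Union gets 9.
- Hard → Management plays Y (best of -5, 9); Union gets -2.
Among 8, 9, -2, the best is 9 at Firm. Subgame-perfect outcome: (Firm, X) with payoffs (9, 9).
Now find the simultaneous Nash equilibrium.
Union's best replies: X→Hard; Y→Soft.
Management's best replies: Soft→Y; Firm→X; Hard→Y.
The unique mutual best reply is (Soft, Y), giving (8, 5).
Management earns 9 sequentially versus 5 at the Nash outcome: better off.

better off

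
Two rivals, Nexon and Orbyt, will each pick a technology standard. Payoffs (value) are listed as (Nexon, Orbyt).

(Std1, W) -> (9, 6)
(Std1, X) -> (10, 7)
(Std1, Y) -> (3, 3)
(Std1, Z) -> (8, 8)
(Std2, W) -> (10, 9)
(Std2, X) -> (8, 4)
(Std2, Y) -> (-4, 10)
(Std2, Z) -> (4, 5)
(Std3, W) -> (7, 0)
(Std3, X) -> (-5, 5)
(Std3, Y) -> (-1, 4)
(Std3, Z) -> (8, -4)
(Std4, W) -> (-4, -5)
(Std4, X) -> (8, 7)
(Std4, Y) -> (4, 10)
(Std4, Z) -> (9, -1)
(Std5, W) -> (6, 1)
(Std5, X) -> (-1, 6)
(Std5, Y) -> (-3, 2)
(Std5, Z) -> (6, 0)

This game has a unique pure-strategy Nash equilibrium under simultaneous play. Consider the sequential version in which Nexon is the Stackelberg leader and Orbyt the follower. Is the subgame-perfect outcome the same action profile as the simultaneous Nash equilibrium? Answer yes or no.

no

Solve by backward induction (Nexon leads).
- Std1 → Orbyt plays Z (best of 6, 7, 3, 8); Nexon gets 8.
- Std2 → Orbyt plays Y (best of 9, 4, 10, 5); Nexon gets -4.
- Std3 → Orbyt plays X (best of 0, 5, 4, -4); Nexon gets -5.
- Std4 → Orbyt plays Y (best of -5, 7, 10, -1); Nexon gets 4.
- Std5 → Orbyt plays X (best of 1, 6, 2, 0); Nexon gets -1.
Maximizing over 8, -4, -5, 4, -1, Nexon chooses Std1. Subgame-perfect outcome: (Std1, Z) with payoffs (8, 8).
Under simultaneous play:
Nexon's best replies: W→Std2; X→Std1; Y→Std4; Z→Std4.
Orbyt's best replies: Std1→Z; Std2→Y; Std3→X; Std4→Y; Std5→X.
The unique mutual best reply is (Std4, Y), giving (4, 10).
Sequential outcome (Std1, Z) differs from the Nash profile (Std4, Y).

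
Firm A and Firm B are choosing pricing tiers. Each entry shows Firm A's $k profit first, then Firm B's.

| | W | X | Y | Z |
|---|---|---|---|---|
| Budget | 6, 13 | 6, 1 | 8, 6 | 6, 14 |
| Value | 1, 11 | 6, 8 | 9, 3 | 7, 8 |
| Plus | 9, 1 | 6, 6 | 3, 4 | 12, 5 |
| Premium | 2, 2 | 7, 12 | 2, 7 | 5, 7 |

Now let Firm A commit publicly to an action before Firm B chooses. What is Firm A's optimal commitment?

Solve by backward induction (Firm A leads).
- Budget: Firm B compares 13, 1, 6, 14 and picks Z; Firm A would get 6.
- Value: Firm B compares 11, 8, 3, 8 and picks W; Firm A would get 1.
- Plus: Firm B compares 1, 6, 4, 5 and picks X; Firm A would get 6.
- Premium: Firm B compares 2, 12, 7, 7 and picks X; Firm A would get 7.
Firm A's induced payoffs are 6, 1, 6, 7, so Firm A commits to Premium. Subgame-perfect outcome: (Premium, X) with payoffs (7, 12).

Premium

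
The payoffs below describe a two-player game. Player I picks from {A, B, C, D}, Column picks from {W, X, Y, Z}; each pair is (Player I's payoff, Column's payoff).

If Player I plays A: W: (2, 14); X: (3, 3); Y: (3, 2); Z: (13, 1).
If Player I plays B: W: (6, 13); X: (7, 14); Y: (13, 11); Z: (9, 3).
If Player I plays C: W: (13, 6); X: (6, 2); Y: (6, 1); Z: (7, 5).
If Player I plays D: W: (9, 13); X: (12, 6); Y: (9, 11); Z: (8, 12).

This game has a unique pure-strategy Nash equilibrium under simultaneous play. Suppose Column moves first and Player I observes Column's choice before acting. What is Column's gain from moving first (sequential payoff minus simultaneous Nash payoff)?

5

Backward induction with Column moving first.
- W → Player I plays C (best of 2, 6, 13, 9); Column gets 6.
- X → Player I plays D (best of 3, 7, 6, 12); Column gets 6.
- Y → Player I plays B (best of 3, 13, 6, 9); Column gets 11.
- Z → Player I plays A (best of 13, 9, 7, 8); Column gets 1.
Maximizing over 6, 6, 11, 1, Column chooses Y. Subgame-perfect outcome: (B, Y) with payoffs (13, 11).
Under simultaneous play:
Player I's best replies: W→C; X→D; Y→B; Z→A.
Column's best replies: A→W; B→X; C→W; D→W.
Only (C, W) has each player best-responding; Nash payoffs (13, 6).
Column's commitment gain: 11 − 6 = 5.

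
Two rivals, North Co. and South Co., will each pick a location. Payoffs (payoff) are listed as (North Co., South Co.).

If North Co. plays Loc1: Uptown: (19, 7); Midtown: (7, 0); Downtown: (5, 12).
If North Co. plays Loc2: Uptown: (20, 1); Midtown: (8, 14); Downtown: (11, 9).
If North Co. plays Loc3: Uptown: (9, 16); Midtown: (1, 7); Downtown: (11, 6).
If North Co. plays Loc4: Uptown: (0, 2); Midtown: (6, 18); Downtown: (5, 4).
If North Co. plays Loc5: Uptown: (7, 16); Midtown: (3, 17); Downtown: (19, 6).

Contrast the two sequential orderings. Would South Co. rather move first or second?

If North Co. leads: South Co.'s best replies are Loc1→Downtown, Loc2→Midtown, Loc3→Uptown, Loc4→Midtown, Loc5→Midtown; North Co.'s induced payoffs 5, 8, 9, 6, 3; outcome (Loc3, Uptown), payoffs (9, 16).
If South Co. leads: North Co.'s best replies are Uptown→Loc2, Midtown→Loc2, Downtown→Loc5; South Co.'s induced payoffs 1, 14, 6; outcome (Loc2, Midtown), payoffs (8, 14).
South Co. gets 14 moving first and 16 moving second, so South Co. prefers to move second.

second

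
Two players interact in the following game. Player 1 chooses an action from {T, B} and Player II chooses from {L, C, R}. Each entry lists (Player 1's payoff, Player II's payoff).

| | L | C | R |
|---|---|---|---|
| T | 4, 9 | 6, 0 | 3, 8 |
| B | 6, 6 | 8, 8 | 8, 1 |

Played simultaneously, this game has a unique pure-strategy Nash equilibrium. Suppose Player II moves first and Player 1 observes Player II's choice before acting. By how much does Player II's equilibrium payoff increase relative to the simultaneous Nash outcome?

0

Backward induction with Player II moving first.
- L: BR = B, leader payoff 6.
- C: BR = B, leader payoff 8.
- R: BR = B, leader payoff 1.
Among 6, 8, 1, the best is 8 at C. Subgame-perfect outcome: (B, C) with payoffs (8, 8).
For the simultaneous game, intersect best replies.
Player 1's best replies: L→B; C→B; R→B.
Player II's best replies: T→L; B→C.
Only (B, C) has each player best-responding; Nash payoffs (8, 8).
Player II's commitment gain: 8 − 8 = 0.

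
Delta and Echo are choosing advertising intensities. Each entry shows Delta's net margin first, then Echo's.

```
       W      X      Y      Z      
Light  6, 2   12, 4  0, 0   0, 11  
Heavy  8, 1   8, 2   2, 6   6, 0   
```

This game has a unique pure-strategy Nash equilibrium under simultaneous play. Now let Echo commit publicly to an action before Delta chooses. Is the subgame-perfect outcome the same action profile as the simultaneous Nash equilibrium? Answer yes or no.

Solve by backward induction (Echo leads).
- W: BR = Heavy, leader payoff 1.
- X: BR = Light, leader payoff 4.
- Y: BR = Heavy, leader payoff 6.
- Z: BR = Heavy, leader payoff 0.
Maximizing over 1, 4, 6, 0, Echo chooses Y. Subgame-perfect outcome: (Heavy, Y) with payoffs (2, 6).
For the simultaneous game, intersect best replies.
Delta's best replies: W→Heavy; X→Light; Y→Heavy; Z→Heavy.
Echo's best replies: Light→Z; Heavy→Y.
Only (Heavy, Y) has each player best-responding; Nash payoffs (2, 6).
Sequential outcome (Heavy, Y) coincides with the Nash profile (Heavy, Y).

yes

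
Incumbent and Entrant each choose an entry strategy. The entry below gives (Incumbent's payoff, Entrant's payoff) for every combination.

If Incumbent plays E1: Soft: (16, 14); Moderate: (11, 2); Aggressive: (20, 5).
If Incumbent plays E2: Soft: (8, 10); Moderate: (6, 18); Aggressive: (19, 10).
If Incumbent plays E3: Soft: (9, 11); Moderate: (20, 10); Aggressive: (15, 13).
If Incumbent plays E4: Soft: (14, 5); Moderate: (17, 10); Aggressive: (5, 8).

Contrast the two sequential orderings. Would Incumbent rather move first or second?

If Incumbent leads: Entrant's best replies are E1→Soft, E2→Moderate, E3→Aggressive, E4→Moderate; Incumbent's induced payoffs 16, 6, 15, 17; outcome (E4, Moderate), payoffs (17, 10).
If Entrant leads: Incumbent's best replies are Soft→E1, Moderate→E3, Aggressive→E1; Entrant's induced payoffs 14, 10, 5; outcome (E1, Soft), payoffs (16, 14).
Incumbent gets 17 moving first and 16 moving second, so Incumbent prefers to move first.

first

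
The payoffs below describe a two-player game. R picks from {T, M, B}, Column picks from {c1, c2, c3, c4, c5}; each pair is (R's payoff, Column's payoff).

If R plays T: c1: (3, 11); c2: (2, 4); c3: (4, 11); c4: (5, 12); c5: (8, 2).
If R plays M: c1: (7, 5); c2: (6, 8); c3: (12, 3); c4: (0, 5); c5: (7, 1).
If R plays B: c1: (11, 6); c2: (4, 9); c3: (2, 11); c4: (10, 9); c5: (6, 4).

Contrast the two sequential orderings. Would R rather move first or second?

second

If R leads: Column's best replies are T→c4, M→c2, B→c3; R's induced payoffs 5, 6, 2; outcome (M, c2), payoffs (6, 8).
If Column leads: R's best replies are c1→B, c2→M, c3→M, c4→B, c5→T; Column's induced payoffs 6, 8, 3, 9, 2; outcome (B, c4), payoffs (10, 9).
R gets 6 moving first and 10 moving second, so R prefers to move second.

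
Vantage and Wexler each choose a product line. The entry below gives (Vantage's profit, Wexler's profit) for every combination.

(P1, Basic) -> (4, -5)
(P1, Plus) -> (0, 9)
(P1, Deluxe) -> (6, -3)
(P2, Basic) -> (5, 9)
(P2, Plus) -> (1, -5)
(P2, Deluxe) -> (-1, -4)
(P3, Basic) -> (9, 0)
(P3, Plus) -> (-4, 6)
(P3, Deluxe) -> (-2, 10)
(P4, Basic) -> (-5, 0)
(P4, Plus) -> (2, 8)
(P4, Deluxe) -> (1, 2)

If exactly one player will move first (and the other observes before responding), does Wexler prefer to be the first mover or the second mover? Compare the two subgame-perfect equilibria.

If Vantage leads: Wexler's best replies are P1→Plus, P2→Basic, P3→Deluxe, P4→Plus; Vantage's induced payoffs 0, 5, -2, 2; outcome (P2, Basic), payoffs (5, 9).
If Wexler leads: Vantage's best replies are Basic→P3, Plus→P4, Deluxe→P1; Wexler's induced payoffs 0, 8, -3; outcome (P4, Plus), payoffs (2, 8).
Wexler gets 8 moving first and 9 moving second, so Wexler prefers to move second.

second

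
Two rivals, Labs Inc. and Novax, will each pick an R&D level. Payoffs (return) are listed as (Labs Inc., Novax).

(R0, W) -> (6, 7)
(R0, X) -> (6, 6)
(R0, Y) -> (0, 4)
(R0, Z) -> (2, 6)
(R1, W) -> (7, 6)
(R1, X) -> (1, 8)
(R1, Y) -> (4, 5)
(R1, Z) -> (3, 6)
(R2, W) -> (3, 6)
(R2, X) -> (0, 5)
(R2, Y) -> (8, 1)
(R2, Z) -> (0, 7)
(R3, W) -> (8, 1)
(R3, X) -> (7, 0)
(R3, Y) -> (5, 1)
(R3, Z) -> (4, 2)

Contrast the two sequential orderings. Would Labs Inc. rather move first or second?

If Labs Inc. leads: Novax's best replies are R0→W, R1→X, R2→Z, R3→Z; Labs Inc.'s induced payoffs 6, 1, 0, 4; outcome (R0, W), payoffs (6, 7).
If Novax leads: Labs Inc.'s best replies are W→R3, X→R3, Y→R2, Z→R3; Novax's induced payoffs 1, 0, 1, 2; outcome (R3, Z), payoffs (4, 2).
Labs Inc. gets 6 moving first and 4 moving second, so Labs Inc. prefers to move first.

first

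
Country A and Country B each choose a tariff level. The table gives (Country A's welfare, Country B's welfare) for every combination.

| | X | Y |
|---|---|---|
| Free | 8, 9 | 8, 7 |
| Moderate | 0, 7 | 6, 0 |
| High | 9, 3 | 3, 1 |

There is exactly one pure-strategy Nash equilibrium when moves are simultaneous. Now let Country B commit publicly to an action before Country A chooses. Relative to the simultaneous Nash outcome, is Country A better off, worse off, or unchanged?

worse off

Work backward from Country A's decision.
- X: BR = High, leader payoff 3.
- Y: BR = Free, leader payoff 7.
Among 3, 7, the best is 7 at Y. Subgame-perfect outcome: (Free, Y) with payoffs (8, 7).
Under simultaneous play:
Country A's best replies: X→High; Y→Free.
Country B's best replies: Free→X; Moderate→X; High→X.
The unique mutual best reply is (High, X), giving (9, 3).
Country A earns 8 sequentially versus 9 at the Nash outcome: worse off.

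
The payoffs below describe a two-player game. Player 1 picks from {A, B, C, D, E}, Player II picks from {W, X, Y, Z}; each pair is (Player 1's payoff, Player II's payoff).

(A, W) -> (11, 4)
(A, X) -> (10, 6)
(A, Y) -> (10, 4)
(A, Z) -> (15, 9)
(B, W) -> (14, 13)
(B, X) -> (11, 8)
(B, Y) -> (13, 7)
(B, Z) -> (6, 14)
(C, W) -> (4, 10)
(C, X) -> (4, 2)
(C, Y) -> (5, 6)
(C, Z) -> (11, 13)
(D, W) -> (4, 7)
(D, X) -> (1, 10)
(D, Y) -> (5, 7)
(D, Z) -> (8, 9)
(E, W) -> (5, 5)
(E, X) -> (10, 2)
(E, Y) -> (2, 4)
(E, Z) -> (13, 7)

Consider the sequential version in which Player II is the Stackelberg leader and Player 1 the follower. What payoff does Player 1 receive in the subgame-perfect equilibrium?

14

Work backward from Player 1's decision.
- W: Player 1 compares 11, 14, 4, 4, 5 and picks B; Player II would get 13.
- X: Player 1 compares 10, 11, 4, 1, 10 and picks B; Player II would get 8.
- Y: Player 1 compares 10, 13, 5, 5, 2 and picks B; Player II would get 7.
- Z: Player 1 compares 15, 6, 11, 8, 13 and picks A; Player II would get 9.
Maximizing over 13, 8, 7, 9, Player II chooses W. Subgame-perfect outcome: (B, W) with payoffs (14, 13).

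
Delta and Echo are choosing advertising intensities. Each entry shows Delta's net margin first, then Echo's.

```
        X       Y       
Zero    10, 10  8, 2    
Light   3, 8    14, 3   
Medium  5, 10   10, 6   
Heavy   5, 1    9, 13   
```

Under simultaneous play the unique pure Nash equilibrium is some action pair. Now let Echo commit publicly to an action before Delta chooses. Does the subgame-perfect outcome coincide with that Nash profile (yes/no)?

Delta best-responds to each possible Echo move:
- X: BR = Zero, leader payoff 10.
- Y: BR = Light, leader payoff 3.
Maximizing over 10, 3, Echo chooses X. Subgame-perfect outcome: (Zero, X) with payoffs (10, 10).
For the simultaneous game, intersect best replies.
Delta's best replies: X→Zero; Y→Light.
Echo's best replies: Zero→X; Light→X; Medium→X; Heavy→Y.
The unique mutual best reply is (Zero, X), giving (10, 10).
Sequential outcome (Zero, X) coincides with the Nash profile (Zero, X).

yes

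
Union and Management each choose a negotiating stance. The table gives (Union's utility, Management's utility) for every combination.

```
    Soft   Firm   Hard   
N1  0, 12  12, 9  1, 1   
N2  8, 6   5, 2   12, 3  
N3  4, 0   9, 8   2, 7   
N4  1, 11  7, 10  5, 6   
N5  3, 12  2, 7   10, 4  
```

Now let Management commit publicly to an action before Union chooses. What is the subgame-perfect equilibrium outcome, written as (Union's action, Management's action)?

(N1, Firm)

Union best-responds to each possible Management move:
- Soft: Union compares 0, 8, 4, 1, 3 and picks N2; Management would get 6.
- Firm: Union compares 12, 5, 9, 7, 2 and picks N1; Management would get 9.
- Hard: Union compares 1, 12, 2, 5, 10 and picks N2; Management would get 3.
Among 6, 9, 3, the best is 9 at Firm. Subgame-perfect outcome: (N1, Firm) with payoffs (12, 9).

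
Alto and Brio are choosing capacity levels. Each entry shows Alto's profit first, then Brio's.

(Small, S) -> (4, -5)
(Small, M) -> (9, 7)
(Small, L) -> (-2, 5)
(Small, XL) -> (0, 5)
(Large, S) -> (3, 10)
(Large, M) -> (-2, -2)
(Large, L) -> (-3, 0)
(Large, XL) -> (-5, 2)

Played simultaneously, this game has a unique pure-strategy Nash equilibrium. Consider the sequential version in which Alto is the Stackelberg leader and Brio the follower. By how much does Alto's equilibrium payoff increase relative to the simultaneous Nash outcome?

0

Brio best-responds to each possible Alto move:
- Small → Brio plays M (best of -5, 7, 5, 5); Alto gets 9.
- Large → Brio plays S (best of 10, -2, 0, 2); Alto gets 3.
Alto's induced payoffs are 9, 3, so Alto commits to Small. Subgame-perfect outcome: (Small, M) with payoffs (9, 7).
For the simultaneous game, intersect best replies.
Alto's best replies: S→Small; M→Small; L→Small; XL→Small.
Brio's best replies: Small→M; Large→S.
The unique mutual best reply is (Small, M), giving (9, 7).
Alto's commitment gain: 9 − 9 = 0.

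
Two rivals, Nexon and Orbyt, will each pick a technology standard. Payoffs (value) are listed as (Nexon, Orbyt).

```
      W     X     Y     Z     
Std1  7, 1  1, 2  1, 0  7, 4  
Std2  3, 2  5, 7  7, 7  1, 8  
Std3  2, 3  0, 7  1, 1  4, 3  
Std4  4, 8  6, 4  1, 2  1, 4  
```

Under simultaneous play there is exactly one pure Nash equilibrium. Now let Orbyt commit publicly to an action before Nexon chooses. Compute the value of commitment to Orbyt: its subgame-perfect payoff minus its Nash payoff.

3

Nexon best-responds to each possible Orbyt move:
- W: BR = Std1, leader payoff 1.
- X: BR = Std4, leader payoff 4.
- Y: BR = Std2, leader payoff 7.
- Z: BR = Std1, leader payoff 4.
Maximizing over 1, 4, 7, 4, Orbyt chooses Y. Subgame-perfect outcome: (Std2, Y) with payoffs (7, 7).
Under simultaneous play:
Nexon's best replies: W→Std1; X→Std4; Y→Std2; Z→Std1.
Orbyt's best replies: Std1→Z; Std2→Z; Std3→X; Std4→W.
The unique mutual best reply is (Std1, Z), giving (7, 4).
Orbyt's commitment gain: 7 − 4 = 3.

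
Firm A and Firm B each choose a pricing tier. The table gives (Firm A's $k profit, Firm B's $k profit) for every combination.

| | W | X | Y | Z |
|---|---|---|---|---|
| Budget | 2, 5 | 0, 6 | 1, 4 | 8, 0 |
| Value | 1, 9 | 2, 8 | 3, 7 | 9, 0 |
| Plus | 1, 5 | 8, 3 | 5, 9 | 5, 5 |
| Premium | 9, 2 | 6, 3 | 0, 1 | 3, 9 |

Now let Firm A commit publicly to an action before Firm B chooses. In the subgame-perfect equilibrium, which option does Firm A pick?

Plus

Firm B best-responds to each possible Firm A move:
- Budget → Firm B plays X (best of 5, 6, 4, 0); Firm A gets 0.
- Value → Firm B plays W (best of 9, 8, 7, 0); Firm A gets 1.
- Plus → Firm B plays Y (best of 5, 3, 9, 5); Firm A gets 5.
- Premium → Firm B plays Z (best of 2, 3, 1, 9); Firm A gets 3.
Firm A's induced payoffs are 0, 1, 5, 3, so Firm A commits to Plus. Subgame-perfect outcome: (Plus, Y) with payoffs (5, 9).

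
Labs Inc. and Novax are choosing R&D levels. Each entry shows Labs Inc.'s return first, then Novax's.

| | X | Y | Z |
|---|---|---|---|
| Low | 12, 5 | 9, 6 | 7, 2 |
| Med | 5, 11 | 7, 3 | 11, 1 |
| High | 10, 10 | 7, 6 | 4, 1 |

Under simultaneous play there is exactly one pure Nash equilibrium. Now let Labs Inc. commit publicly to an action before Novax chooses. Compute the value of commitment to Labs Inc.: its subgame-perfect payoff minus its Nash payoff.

1

Solve by backward induction (Labs Inc. leads).
- Low: BR = Y, leader payoff 9.
- Med: BR = X, leader payoff 5.
- High: BR = X, leader payoff 10.
Labs Inc.'s induced payoffs are 9, 5, 10, so Labs Inc. commits to High. Subgame-perfect outcome: (High, X) with payoffs (10, 10).
Under simultaneous play:
Labs Inc.'s best replies: X→Low; Y→Low; Z→Med.
Novax's best replies: Low→Y; Med→X; High→X.
The unique mutual best reply is (Low, Y), giving (9, 6).
Labs Inc.'s commitment gain: 10 − 9 = 1.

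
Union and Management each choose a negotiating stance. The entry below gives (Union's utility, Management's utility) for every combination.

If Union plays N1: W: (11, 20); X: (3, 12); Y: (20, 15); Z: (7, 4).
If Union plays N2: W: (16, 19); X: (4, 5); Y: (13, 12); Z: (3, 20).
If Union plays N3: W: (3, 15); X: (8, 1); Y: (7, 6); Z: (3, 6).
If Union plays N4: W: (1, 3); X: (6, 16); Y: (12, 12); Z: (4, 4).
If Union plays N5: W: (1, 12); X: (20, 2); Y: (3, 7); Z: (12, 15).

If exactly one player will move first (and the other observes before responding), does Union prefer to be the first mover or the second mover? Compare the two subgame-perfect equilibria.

second

If Union leads: Management's best replies are N1→W, N2→Z, N3→W, N4→X, N5→Z; Union's induced payoffs 11, 3, 3, 6, 12; outcome (N5, Z), payoffs (12, 15).
If Management leads: Union's best replies are W→N2, X→N5, Y→N1, Z→N5; Management's induced payoffs 19, 2, 15, 15; outcome (N2, W), payoffs (16, 19).
Union gets 12 moving first and 16 moving second, so Union prefers to move second.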